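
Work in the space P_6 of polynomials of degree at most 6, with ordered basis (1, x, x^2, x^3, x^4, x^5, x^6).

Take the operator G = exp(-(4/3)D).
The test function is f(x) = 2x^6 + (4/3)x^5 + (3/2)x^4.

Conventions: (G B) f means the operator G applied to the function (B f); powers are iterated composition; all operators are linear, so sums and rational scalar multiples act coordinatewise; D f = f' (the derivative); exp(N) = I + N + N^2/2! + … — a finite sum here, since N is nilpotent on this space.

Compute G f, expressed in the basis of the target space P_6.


g(x) = 2x^6 - (44/3)x^5 + (827/18)x^4 - (712/9)x^3 + (6416/81)x^2 - (10624/243)x + 7552/729

order-1 term: -16x^5 - (80/9)x^4 - 8x^3
order-2 term: (160/3)x^4 + (640/27)x^3 + 16x^2
order-3 term: -(2560/27)x^3 - (2560/81)x^2 - (128/9)x
order-4 term: (2560/27)x^2 + (5120/243)x + 128/27
order-5 term: -(4096/81)x - 4096/729
order-6 term: 8192/729
the series for exp(-(4/3)D) f terminates at order 6
exp(-(4/3)D) f = 2x^6 - (44/3)x^5 + (827/18)x^4 - (712/9)x^3 + (6416/81)x^2 - (10624/243)x + 7552/729


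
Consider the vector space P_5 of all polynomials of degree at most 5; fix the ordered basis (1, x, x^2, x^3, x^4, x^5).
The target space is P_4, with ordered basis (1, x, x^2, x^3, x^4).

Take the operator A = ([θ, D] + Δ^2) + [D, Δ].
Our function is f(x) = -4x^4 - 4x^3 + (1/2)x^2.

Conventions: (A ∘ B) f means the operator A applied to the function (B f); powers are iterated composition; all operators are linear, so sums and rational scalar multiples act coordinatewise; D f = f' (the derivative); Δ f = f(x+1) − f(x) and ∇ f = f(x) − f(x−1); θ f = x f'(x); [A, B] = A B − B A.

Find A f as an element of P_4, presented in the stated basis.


the result is g(x) = 16x^3 - 36x^2 - 121x - 79

D f = -16x^3 - 12x^2 + x
θ D f = -48x^3 - 24x^2 + x
θ f = -16x^4 - 12x^3 + x^2
D θ f = -64x^3 - 36x^2 + 2x
[θ, D] f = 16x^3 + 12x^2 - x
Δ f = -16x^3 - 36x^2 - 27x - 15/2
Δ Δ f = -48x^2 - 120x - 79
([θ, D] + Δ^2) f = 16x^3 - 36x^2 - 121x - 79
Δ f = -16x^3 - 36x^2 - 27x - 15/2
D Δ f = -48x^2 - 72x - 27
D f = -16x^3 - 12x^2 + x
Δ D f = -48x^2 - 72x - 27
[D, Δ] f = 0
(([θ, D] + Δ^2) + [D, Δ]) f = 16x^3 - 36x^2 - 121x - 79


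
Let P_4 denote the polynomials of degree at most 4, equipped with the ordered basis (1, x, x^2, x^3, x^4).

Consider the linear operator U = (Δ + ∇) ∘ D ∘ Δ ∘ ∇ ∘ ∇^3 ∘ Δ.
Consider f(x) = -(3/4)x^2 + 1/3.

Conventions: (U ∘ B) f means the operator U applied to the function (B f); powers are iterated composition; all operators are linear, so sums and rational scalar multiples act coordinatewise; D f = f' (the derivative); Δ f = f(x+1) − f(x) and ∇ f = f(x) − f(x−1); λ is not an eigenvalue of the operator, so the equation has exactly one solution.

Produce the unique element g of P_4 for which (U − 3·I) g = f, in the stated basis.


g(x) = (1/4)x^2 - 1/9

write g with unknown coordinates in the stated basis and equate coefficients in (U − 3·I) g = f
solving from the highest basis element down gives g = (1/4)x^2 - 1/9
check: U g = 0
so U g − 3·g = -(3/4)x^2 + 1/3 = f ✓


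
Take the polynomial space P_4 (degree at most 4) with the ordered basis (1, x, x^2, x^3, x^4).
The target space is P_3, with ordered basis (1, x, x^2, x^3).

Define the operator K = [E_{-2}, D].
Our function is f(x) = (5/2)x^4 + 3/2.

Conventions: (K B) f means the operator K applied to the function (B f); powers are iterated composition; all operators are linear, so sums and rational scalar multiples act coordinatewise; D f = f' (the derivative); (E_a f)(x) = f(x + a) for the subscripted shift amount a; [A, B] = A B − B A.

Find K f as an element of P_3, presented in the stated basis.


D f = 10x^3
E_{-2} D f = 10x^3 - 60x^2 + 120x - 80
E_{-2} f = (5/2)x^4 - 20x^3 + 60x^2 - 80x + 83/2
D E_{-2} f = 10x^3 - 60x^2 + 120x - 80
[E_{-2}, D] f = 0

the image equals g(x) = 0


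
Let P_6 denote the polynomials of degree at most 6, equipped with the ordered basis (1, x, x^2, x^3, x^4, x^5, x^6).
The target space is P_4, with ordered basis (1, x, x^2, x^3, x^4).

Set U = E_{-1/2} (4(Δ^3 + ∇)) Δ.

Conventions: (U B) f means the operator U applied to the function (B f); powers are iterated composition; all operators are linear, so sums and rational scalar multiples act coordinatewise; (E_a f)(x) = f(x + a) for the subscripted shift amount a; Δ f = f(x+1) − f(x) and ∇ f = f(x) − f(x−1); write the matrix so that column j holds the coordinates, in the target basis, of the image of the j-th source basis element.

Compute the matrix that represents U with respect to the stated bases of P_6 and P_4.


the matrix is [[0, 0, 8, -12, 116, 690, 7531/2]; [0, 0, 0, 24, -48, 580, 4140]; [0, 0, 0, 0, 48, -120, 1740]; [0, 0, 0, 0, 0, 80, -240]; [0, 0, 0, 0, 0, 0, 120]] (rows listed top to bottom)

image of 1: 0
image of x: 0
image of x^2: 8
image of x^3: 24x - 12
image of x^4: 48x^2 - 48x + 116
image of x^5: 80x^3 - 120x^2 + 580x + 690
image of x^6: 120x^4 - 240x^3 + 1740x^2 + 4140x + 7531/2
each image's coordinates form column j of the matrix


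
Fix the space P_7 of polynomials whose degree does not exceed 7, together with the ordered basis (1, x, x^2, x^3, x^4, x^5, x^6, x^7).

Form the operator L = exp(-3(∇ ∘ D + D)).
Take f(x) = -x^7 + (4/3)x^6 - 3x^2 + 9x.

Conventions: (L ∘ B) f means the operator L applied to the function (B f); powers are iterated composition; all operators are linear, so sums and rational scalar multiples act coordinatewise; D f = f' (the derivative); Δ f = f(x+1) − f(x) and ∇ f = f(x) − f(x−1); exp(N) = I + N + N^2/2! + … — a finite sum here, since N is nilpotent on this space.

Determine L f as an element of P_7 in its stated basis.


g(x) = -x^7 + (67/3)x^6 - 87x^5 - 1200x^4 + 9885x^3 - 9765x^2 - 65544x + 91692

order-1 term: 21x^6 + 102x^5 - 435x^4 + 660x^3 - 555x^2 + 264x - 54
order-2 term: -189x^5 - 1710x^4 + 1440x^3 + 7560x^2 - 14220x + 7425
order-3 term: 945x^4 + 10620x^3 + 10530x^2 - 40500x + 9315
order-4 term: -2835x^3 - 32400x^2 - 55080x + 35640
order-5 term: 5103x^2 + 49086x + 66825
order-6 term: -5103x - 29646
order-7 term: 2187
the series for exp(-3(∇ ∘ D + D)) f terminates at order 7
exp(-3(∇ ∘ D + D)) f = -x^7 + (67/3)x^6 - 87x^5 - 1200x^4 + 9885x^3 - 9765x^2 - 65544x + 91692


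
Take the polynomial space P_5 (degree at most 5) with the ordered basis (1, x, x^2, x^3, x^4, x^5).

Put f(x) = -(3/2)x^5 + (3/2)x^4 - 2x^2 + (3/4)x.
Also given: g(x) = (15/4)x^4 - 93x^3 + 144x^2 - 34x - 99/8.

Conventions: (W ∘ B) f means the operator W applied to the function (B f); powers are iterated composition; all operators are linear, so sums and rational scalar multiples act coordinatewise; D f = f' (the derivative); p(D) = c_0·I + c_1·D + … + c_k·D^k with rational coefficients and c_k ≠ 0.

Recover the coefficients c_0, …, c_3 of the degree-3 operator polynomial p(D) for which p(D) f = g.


D^0 f = -(3/2)x^5 + (3/2)x^4 - 2x^2 + (3/4)x
D^1 f = -(15/2)x^4 + 6x^3 - 4x + 3/4
D^2 f = -30x^3 + 18x^2 - 4
D^3 f = -90x^2 + 36x
matching coefficients of g against c_0 f + c_1 Df + … from the top degree down determines the c_i
solution: c_0 = 0, c_1 = -1/2, c_2 = 3, c_3 = -1

c_0 = 0, c_1 = -1/2, c_2 = 3, c_3 = -1


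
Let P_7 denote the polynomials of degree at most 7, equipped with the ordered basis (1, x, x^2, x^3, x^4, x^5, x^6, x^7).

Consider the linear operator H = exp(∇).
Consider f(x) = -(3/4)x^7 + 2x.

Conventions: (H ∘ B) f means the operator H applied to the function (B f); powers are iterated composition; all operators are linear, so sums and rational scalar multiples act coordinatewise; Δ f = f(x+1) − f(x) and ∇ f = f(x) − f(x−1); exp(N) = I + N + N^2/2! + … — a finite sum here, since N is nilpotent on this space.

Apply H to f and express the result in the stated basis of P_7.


order-1 term: -(21/4)x^6 + (63/4)x^5 - (105/4)x^4 + (105/4)x^3 - (63/4)x^2 + (21/4)x + 5/4
order-2 term: -(63/4)x^5 + (315/4)x^4 - (735/4)x^3 + (945/4)x^2 - (651/4)x + 189/4
order-3 term: -(105/4)x^4 + (315/2)x^3 - (1575/4)x^2 + (945/2)x - 903/4
order-4 term: -(105/4)x^3 + (315/2)x^2 - (1365/4)x + 525/2
order-5 term: -(63/4)x^2 + (315/4)x - 105
order-6 term: -(21/4)x + 63/4
order-7 term: -3/4
the series for exp(∇) f terminates at order 7
exp(∇) f = -(3/4)x^7 - (21/4)x^6 + (105/4)x^4 - (105/4)x^3 - (63/2)x^2 + (197/4)x - 19/4

the result is g(x) = -(3/4)x^7 - (21/4)x^6 + (105/4)x^4 - (105/4)x^3 - (63/2)x^2 + (197/4)x - 19/4


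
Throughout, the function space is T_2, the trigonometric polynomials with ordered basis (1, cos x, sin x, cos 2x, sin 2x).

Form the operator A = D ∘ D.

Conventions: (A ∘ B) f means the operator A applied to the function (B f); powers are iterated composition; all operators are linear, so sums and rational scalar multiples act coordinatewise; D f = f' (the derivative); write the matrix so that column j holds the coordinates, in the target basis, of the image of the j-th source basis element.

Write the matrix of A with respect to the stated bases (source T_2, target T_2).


the matrix is [[0, 0, 0, 0, 0]; [0, -1, 0, 0, 0]; [0, 0, -1, 0, 0]; [0, 0, 0, -4, 0]; [0, 0, 0, 0, -4]] (rows listed top to bottom)

image of 1: 0
image of cos x: -cos x
image of sin x: -sin x
image of cos 2x: -4cos 2x
image of sin 2x: -4sin 2x
each image's coordinates form column j of the matrix


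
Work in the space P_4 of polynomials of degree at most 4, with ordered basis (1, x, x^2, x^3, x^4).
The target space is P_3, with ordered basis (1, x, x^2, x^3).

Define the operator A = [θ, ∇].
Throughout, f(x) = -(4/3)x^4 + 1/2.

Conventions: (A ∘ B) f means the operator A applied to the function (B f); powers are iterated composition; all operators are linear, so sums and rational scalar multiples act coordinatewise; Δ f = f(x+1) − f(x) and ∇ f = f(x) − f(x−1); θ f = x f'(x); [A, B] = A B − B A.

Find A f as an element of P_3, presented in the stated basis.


∇ f = -(16/3)x^3 + 8x^2 - (16/3)x + 4/3
θ ∇ f = -16x^3 + 16x^2 - (16/3)x
θ f = -(16/3)x^4
∇ θ f = -(64/3)x^3 + 32x^2 - (64/3)x + 16/3
[θ, ∇] f = (16/3)x^3 - 16x^2 + 16x - 16/3

the result is g(x) = (16/3)x^3 - 16x^2 + 16x - 16/3


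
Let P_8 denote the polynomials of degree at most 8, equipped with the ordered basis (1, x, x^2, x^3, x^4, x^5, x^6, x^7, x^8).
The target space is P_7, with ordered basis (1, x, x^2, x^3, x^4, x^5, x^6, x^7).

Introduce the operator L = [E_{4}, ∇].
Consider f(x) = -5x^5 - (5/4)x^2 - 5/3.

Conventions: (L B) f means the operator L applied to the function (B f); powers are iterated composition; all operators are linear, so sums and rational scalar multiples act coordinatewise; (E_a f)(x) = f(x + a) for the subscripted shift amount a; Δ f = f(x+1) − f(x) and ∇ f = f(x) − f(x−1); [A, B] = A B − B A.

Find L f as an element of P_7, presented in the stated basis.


∇ f = -25x^4 + 50x^3 - 50x^2 + (45/2)x - 15/4
E_{4} ∇ f = -25x^4 - 350x^3 - 1850x^2 - (8755/2)x - 15655/4
E_{4} f = -5x^5 - 100x^4 - 800x^3 - (12805/4)x^2 - 6410x - 15425/3
∇ E_{4} f = -25x^4 - 350x^3 - 1850x^2 - (8755/2)x - 15655/4
[E_{4}, ∇] f = 0

the result is g(x) = 0


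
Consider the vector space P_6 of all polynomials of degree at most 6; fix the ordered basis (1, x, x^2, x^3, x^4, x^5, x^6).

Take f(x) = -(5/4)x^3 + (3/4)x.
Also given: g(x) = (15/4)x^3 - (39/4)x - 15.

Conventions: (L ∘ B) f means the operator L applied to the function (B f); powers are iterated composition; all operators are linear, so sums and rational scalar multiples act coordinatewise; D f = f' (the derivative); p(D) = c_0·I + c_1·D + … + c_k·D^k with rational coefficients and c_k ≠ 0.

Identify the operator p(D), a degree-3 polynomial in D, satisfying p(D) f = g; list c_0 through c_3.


p(D) = -3·I + D^2 + 2·D^3, i.e. c_0 = -3, c_1 = 0, c_2 = 1, c_3 = 2

D^0 f = -(5/4)x^3 + (3/4)x
D^1 f = -(15/4)x^2 + 3/4
D^2 f = -(15/2)x
D^3 f = -15/2
matching coefficients of g against c_0 f + c_1 Df + … from the top degree down determines the c_i
solution: c_0 = -3, c_1 = 0, c_2 = 1, c_3 = 2


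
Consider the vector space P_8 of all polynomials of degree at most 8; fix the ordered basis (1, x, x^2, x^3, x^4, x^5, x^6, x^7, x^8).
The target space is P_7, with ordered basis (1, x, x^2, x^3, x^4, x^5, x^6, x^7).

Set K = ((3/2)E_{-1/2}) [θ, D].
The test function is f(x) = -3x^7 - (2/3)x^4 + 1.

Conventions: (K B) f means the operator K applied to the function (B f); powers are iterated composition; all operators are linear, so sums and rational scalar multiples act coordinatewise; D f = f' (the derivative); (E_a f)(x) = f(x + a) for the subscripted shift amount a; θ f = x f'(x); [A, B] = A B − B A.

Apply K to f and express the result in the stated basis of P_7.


the image equals g(x) = (63/2)x^6 - (189/2)x^5 + (945/8)x^4 - (299/4)x^3 + (753/32)x^2 - (93/32)x - 1/128

D f = -21x^6 - (8/3)x^3
θ D f = -126x^6 - 8x^3
θ f = -21x^7 - (8/3)x^4
D θ f = -147x^6 - (32/3)x^3
[θ, D] f = 21x^6 + (8/3)x^3
E_{-1/2} [θ, D] f = 21x^6 - 63x^5 + (315/4)x^4 - (299/6)x^3 + (251/16)x^2 - (31/16)x - 1/192
((3/2)E_{-1/2}) [θ, D] f = (63/2)x^6 - (189/2)x^5 + (945/8)x^4 - (299/4)x^3 + (753/32)x^2 - (93/32)x - 1/128


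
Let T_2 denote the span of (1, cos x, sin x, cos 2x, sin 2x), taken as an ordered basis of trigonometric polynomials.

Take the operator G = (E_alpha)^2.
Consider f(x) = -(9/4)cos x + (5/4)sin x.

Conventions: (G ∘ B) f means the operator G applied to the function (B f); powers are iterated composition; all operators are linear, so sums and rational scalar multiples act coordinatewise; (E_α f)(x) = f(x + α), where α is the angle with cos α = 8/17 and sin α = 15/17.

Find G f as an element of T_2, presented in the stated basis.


g(x) = (2649/1156)cos x + (1355/1156)sin x

E_alpha f = (3/68)cos x + (175/68)sin x
E_alpha E_alpha f = (2649/1156)cos x + (1355/1156)sin x


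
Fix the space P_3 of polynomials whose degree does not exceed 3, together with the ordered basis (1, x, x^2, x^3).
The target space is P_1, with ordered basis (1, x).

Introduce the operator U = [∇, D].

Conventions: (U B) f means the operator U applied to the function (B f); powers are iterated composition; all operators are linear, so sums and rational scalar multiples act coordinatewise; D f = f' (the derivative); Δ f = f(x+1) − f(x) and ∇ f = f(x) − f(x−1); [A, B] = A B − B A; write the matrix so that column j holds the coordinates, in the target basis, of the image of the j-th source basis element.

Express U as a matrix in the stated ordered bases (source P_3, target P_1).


the matrix is [[0, 0, 0, 0]; [0, 0, 0, 0]] (rows listed top to bottom)

image of 1: 0
image of x: 0
image of x^2: 0
image of x^3: 0
each image's coordinates form column j of the matrix


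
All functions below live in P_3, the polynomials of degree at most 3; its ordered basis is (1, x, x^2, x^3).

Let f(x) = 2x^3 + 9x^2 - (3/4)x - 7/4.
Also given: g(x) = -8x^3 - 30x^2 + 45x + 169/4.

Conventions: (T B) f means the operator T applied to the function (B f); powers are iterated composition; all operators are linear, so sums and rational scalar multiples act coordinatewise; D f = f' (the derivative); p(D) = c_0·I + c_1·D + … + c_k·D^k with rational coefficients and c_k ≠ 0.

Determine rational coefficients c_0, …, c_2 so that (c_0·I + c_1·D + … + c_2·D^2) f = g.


c_0 = -4, c_1 = 1, c_2 = 2

D^0 f = 2x^3 + 9x^2 - (3/4)x - 7/4
D^1 f = 6x^2 + 18x - 3/4
D^2 f = 12x + 18
matching coefficients of g against c_0 f + c_1 Df + … from the top degree down determines the c_i
solution: c_0 = -4, c_1 = 1, c_2 = 2


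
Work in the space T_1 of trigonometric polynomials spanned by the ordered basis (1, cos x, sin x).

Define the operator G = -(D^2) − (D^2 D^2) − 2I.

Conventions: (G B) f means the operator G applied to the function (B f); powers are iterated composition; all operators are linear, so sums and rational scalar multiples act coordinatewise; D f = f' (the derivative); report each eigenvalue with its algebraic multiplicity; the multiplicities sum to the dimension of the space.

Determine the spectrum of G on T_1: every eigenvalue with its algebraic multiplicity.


λ = -2 (multiplicity 3)

image of 1: -2
image of cos x: -2cos x
image of sin x: -2sin x
the matrix is diagonal; its diagonal is (-2, -2, -2)
for a triangular matrix the eigenvalues are the diagonal entries, with algebraic multiplicity their repetition count


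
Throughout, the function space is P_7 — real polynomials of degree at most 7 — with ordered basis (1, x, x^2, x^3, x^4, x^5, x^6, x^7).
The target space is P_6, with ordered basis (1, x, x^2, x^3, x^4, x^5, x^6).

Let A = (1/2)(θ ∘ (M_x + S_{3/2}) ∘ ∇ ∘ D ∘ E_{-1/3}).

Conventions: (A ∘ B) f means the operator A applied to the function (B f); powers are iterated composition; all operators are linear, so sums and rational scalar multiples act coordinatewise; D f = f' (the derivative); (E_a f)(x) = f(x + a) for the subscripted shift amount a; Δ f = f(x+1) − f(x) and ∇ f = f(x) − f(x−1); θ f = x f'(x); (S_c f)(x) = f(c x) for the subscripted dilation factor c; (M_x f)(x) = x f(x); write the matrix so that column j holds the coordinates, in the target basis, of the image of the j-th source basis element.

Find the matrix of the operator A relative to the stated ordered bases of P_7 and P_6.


image of 1: 0
image of x: 0
image of x^2: x
image of x^3: 6x^2 + 2x
image of x^4: 18x^3 + 7x^2 - (31/3)x
image of x^5: 40x^4 + (105/4)x^3 - (395/6)x^2 + (1465/54)x
image of x^6: 75x^5 + (415/4)x^4 - (1185/4)x^3 + (1985/9)x^2 - (3143/54)x
image of x^7: 126x^6 + (11515/32)x^5 - (26845/24)x^4 + (13895/12)x^3 - (61229/108)x^2 + (9149/81)x
each image's coordinates form column j of the matrix

the matrix is [[0, 0, 0, 0, 0, 0, 0, 0]; [0, 0, 1, 2, -31/3, 1465/54, -3143/54, 9149/81]; [0, 0, 0, 6, 7, -395/6, 1985/9, -61229/108]; [0, 0, 0, 0, 18, 105/4, -1185/4, 13895/12]; [0, 0, 0, 0, 0, 40, 415/4, -26845/24]; [0, 0, 0, 0, 0, 0, 75, 11515/32]; [0, 0, 0, 0, 0, 0, 0, 126]] (rows listed top to bottom)


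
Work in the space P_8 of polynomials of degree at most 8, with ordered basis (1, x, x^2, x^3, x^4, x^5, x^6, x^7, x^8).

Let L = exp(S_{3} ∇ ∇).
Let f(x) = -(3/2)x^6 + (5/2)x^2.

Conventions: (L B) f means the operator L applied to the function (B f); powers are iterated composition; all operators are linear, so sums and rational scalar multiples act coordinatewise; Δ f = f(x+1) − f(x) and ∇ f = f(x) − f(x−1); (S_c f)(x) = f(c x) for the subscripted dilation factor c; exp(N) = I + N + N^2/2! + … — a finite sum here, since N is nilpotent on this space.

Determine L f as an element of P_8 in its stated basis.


the image equals g(x) = -(3/2)x^6 - 3645x^4 + 4860x^3 - (399325/2)x^2 + 175770x - 174238

order-1 term: -3645x^4 + 4860x^3 - 2835x^2 + 810x - 88
order-2 term: -196830x^2 + 174960x - 42930
order-3 term: -131220
the series for exp(S_{3} ∇ ∇) f terminates at order 3
exp(S_{3} ∇ ∇) f = -(3/2)x^6 - 3645x^4 + 4860x^3 - (399325/2)x^2 + 175770x - 174238


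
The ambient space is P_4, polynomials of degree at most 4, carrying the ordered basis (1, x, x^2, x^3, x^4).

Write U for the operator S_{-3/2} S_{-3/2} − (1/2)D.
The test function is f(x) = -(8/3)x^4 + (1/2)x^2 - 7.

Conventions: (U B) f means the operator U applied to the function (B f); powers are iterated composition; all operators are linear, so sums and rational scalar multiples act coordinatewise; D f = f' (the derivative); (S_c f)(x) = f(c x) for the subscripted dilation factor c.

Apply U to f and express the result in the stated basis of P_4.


the image equals g(x) = -(2187/32)x^4 + (16/3)x^3 + (81/32)x^2 - (1/2)x - 7

S_{-3/2} f = -(27/2)x^4 + (9/8)x^2 - 7
S_{-3/2} S_{-3/2} f = -(2187/32)x^4 + (81/32)x^2 - 7
D f = -(32/3)x^3 + x
(-(1/2)D) f = (16/3)x^3 - (1/2)x
(S_{-3/2} S_{-3/2} − (1/2)D) f = -(2187/32)x^4 + (16/3)x^3 + (81/32)x^2 - (1/2)x - 7


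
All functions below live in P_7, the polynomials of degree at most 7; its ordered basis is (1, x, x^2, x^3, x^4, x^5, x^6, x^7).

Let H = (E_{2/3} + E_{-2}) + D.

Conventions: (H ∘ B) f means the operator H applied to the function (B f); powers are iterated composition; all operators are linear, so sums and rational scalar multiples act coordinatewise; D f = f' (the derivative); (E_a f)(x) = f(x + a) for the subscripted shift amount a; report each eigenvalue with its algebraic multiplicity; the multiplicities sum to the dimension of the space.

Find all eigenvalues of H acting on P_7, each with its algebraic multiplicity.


λ = 2 (multiplicity 8)

image of 1: 2
image of x: 2x - 1/3
image of x^2: 2x^2 - (2/3)x + 40/9
image of x^3: 2x^3 - x^2 + (40/3)x - 208/27
image of x^4: 2x^4 - (4/3)x^3 + (80/3)x^2 - (832/27)x + 1312/81
image of x^5: 2x^5 - (5/3)x^4 + (400/9)x^3 - (2080/27)x^2 + (6560/81)x - 7744/243
image of x^6: 2x^6 - 2x^5 + (200/3)x^4 - (4160/27)x^3 + (6560/27)x^2 - (15488/81)x + 46720/729
image of x^7: 2x^7 - (7/3)x^6 + (280/3)x^5 - (7280/27)x^4 + (45920/81)x^3 - (54208/81)x^2 + (327040/729)x - 279808/2187
the matrix is upper triangular; its diagonal is (2, 2, 2, 2, 2, 2, 2, 2)
for a triangular matrix the eigenvalues are the diagonal entries, with algebraic multiplicity their repetition count


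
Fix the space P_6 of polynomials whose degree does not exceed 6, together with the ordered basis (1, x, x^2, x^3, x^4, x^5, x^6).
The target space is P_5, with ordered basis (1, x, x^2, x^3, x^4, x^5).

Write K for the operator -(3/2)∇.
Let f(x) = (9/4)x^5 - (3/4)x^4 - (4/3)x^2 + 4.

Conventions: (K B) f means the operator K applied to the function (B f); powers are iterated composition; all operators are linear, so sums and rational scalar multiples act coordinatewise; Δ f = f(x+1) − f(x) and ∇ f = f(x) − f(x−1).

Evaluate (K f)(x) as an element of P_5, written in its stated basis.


the result is g(x) = -(135/8)x^4 + (153/4)x^3 - (81/2)x^2 + (203/8)x - 13/2

∇ f = (45/4)x^4 - (51/2)x^3 + 27x^2 - (203/12)x + 13/3
(-(3/2)∇) f = -(135/8)x^4 + (153/4)x^3 - (81/2)x^2 + (203/8)x - 13/2


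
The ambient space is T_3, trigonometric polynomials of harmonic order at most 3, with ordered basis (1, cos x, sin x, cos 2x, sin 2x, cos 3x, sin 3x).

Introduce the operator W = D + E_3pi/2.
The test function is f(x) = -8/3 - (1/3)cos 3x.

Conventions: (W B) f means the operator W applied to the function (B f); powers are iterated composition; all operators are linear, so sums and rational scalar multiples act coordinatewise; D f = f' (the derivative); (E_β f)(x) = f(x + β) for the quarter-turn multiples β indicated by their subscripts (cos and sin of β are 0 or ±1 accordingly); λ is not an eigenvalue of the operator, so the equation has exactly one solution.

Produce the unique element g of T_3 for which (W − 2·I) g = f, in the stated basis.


g(x) = 8/3 + (1/30)cos 3x - (1/15)sin 3x

write g with unknown coordinates in the stated basis and equate coefficients in (W − 2·I) g = f
solving from the highest basis element down gives g = 8/3 + (1/30)cos 3x - (1/15)sin 3x
check: W g = 8/3 - (4/15)cos 3x - (2/15)sin 3x
so W g − 2·g = -8/3 - (1/3)cos 3x = f ✓


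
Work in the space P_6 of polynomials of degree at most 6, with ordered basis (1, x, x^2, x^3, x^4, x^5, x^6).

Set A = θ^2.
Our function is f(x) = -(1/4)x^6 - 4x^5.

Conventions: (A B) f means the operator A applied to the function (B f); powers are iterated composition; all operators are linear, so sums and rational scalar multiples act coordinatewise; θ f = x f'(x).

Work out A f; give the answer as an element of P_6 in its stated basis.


θ f = -(3/2)x^6 - 20x^5
θ θ f = -9x^6 - 100x^5

the result is g(x) = -9x^6 - 100x^5


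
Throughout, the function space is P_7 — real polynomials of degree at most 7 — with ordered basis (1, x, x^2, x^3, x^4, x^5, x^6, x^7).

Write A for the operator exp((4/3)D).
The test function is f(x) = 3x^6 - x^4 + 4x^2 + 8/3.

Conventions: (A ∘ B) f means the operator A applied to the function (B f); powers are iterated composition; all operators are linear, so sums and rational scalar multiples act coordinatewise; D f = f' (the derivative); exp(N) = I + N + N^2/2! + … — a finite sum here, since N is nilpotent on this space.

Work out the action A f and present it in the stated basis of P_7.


g(x) = 3x^6 + 24x^5 + 79x^4 + (1232/9)x^3 + (1220/9)x^2 + (2080/27)x + 5704/243

order-1 term: 24x^5 - (16/3)x^3 + (32/3)x
order-2 term: 80x^4 - (32/3)x^2 + 64/9
order-3 term: (1280/9)x^3 - (256/27)x
order-4 term: (1280/9)x^2 - 256/81
order-5 term: (2048/27)x
order-6 term: 4096/243
the series for exp((4/3)D) f terminates at order 6
exp((4/3)D) f = 3x^6 + 24x^5 + 79x^4 + (1232/9)x^3 + (1220/9)x^2 + (2080/27)x + 5704/243


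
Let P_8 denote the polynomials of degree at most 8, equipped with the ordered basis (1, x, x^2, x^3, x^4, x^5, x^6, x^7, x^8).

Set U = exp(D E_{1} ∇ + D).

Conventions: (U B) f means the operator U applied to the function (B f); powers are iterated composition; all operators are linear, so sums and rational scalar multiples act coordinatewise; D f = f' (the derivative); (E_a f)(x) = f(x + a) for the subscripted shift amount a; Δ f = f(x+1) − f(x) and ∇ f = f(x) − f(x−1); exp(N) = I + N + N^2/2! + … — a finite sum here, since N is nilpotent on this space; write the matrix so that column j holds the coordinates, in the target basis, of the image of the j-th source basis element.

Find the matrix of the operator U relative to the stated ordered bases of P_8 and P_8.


the matrix is [[1, 1, 3, 10, 41, 196, 1057, 6322, 41393]; [0, 1, 2, 9, 40, 205, 1176, 7399, 50576]; [0, 0, 1, 3, 18, 100, 615, 4116, 29596]; [0, 0, 0, 1, 4, 30, 200, 1435, 10976]; [0, 0, 0, 0, 1, 5, 45, 350, 2870]; [0, 0, 0, 0, 0, 1, 6, 63, 560]; [0, 0, 0, 0, 0, 0, 1, 7, 84]; [0, 0, 0, 0, 0, 0, 0, 1, 8]; [0, 0, 0, 0, 0, 0, 0, 0, 1]] (rows listed top to bottom)

image of 1: 1
image of x: x + 1
image of x^2: x^2 + 2x + 3
image of x^3: x^3 + 3x^2 + 9x + 10
image of x^4: x^4 + 4x^3 + 18x^2 + 40x + 41
image of x^5: x^5 + 5x^4 + 30x^3 + 100x^2 + 205x + 196
image of x^6: x^6 + 6x^5 + 45x^4 + 200x^3 + 615x^2 + 1176x + 1057
image of x^7: x^7 + 7x^6 + 63x^5 + 350x^4 + 1435x^3 + 4116x^2 + 7399x + 6322
image of x^8: x^8 + 8x^7 + 84x^6 + 560x^5 + 2870x^4 + 10976x^3 + 29596x^2 + 50576x + 41393
each image's coordinates form column j of the matrix


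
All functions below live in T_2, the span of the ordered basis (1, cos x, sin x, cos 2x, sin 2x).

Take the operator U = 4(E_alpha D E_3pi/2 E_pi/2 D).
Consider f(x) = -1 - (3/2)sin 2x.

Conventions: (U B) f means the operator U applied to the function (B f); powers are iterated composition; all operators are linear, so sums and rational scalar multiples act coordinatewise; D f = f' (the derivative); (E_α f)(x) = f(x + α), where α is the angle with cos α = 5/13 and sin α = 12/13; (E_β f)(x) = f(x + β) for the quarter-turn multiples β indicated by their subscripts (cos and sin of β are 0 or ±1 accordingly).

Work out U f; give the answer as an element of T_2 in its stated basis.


D f = -3cos 2x
E_pi/2 D f = 3cos 2x
E_3pi/2 (E_pi/2 D) f = -3cos 2x
D E_3pi/2 (E_pi/2 D) f = 6sin 2x
E_alpha D E_3pi/2 (E_pi/2 D) f = (720/169)cos 2x - (714/169)sin 2x
(4(E_alpha D E_3pi/2 E_pi/2 D)) f = (2880/169)cos 2x - (2856/169)sin 2x

g(x) = (2880/169)cos 2x - (2856/169)sin 2x


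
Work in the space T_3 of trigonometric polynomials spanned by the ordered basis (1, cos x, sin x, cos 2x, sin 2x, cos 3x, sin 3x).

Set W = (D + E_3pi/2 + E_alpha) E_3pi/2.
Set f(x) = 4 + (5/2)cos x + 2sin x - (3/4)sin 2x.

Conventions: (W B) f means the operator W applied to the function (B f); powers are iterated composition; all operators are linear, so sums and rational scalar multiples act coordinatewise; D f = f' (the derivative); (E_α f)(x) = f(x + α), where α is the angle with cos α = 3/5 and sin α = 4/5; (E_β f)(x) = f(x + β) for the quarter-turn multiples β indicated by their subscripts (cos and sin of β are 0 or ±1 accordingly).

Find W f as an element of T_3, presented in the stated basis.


g(x) = 8 + (4/5)cos x + (31/10)sin x + (111/50)cos 2x - (24/25)sin 2x

E_3pi/2 f = 4 - 2cos x + (5/2)sin x + (3/4)sin 2x
D E_3pi/2 f = (5/2)cos x + 2sin x + (3/2)cos 2x
E_3pi/2 E_3pi/2 f = 4 - (5/2)cos x - 2sin x - (3/4)sin 2x
E_alpha E_3pi/2 f = 4 + (4/5)cos x + (31/10)sin x + (18/25)cos 2x - (21/100)sin 2x
(D + E_3pi/2 + E_alpha) E_3pi/2 f = 8 + (4/5)cos x + (31/10)sin x + (111/50)cos 2x - (24/25)sin 2x


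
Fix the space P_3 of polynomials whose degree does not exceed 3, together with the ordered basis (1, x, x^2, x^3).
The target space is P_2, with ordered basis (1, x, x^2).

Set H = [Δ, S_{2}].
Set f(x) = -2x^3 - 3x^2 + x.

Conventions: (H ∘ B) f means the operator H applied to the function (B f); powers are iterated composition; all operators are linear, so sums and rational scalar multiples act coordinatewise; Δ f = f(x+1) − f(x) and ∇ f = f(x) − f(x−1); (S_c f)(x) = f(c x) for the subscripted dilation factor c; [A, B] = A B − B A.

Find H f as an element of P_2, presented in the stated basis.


the result is g(x) = -24x^2 - 48x - 22

S_{2} f = -16x^3 - 12x^2 + 2x
Δ S_{2} f = -48x^2 - 72x - 26
Δ f = -6x^2 - 12x - 4
S_{2} Δ f = -24x^2 - 24x - 4
[Δ, S_{2}] f = -24x^2 - 48x - 22


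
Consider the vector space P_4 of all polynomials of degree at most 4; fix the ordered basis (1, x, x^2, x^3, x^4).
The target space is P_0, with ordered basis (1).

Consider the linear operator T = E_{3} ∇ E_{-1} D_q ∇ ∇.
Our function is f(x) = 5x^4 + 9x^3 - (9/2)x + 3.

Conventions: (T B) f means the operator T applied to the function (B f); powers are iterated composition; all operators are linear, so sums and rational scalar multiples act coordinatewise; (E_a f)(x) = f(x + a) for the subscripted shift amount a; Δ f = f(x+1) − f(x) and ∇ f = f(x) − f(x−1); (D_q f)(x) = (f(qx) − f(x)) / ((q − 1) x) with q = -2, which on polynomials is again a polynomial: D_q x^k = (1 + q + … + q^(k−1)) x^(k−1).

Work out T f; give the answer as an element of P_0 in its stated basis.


g(x) = -60

∇ f = 20x^3 - 3x^2 - 7x - 1/2
∇ ∇ f = 60x^2 - 66x + 16
D_q ∇ ∇ f = -60x - 66
E_{-1} D_q ∇ ∇ f = -60x - 6
∇ (E_{-1} D_q ∇) ∇ f = -60
E_{3} ∇ (E_{-1} D_q ∇) ∇ f = -60


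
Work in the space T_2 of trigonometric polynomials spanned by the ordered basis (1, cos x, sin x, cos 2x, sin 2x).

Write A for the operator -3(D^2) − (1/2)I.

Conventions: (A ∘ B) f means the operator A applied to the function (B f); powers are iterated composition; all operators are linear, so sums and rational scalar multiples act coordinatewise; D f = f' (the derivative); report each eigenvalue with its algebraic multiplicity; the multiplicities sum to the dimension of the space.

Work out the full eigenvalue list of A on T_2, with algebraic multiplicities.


λ = -1/2 (multiplicity 1), λ = 5/2 (multiplicity 2), λ = 23/2 (multiplicity 2)

image of 1: -1/2
image of cos x: (5/2)cos x
image of sin x: (5/2)sin x
image of cos 2x: (23/2)cos 2x
image of sin 2x: (23/2)sin 2x
the matrix is diagonal; its diagonal is (-1/2, 5/2, 5/2, 23/2, 23/2)
for a triangular matrix the eigenvalues are the diagonal entries, with algebraic multiplicity their repetition count


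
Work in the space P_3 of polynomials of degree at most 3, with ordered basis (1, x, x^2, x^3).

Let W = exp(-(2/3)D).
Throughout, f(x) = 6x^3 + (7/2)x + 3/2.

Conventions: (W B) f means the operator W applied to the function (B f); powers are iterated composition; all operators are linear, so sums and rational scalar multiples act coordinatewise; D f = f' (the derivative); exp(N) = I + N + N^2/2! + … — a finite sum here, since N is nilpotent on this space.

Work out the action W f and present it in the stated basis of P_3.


order-1 term: -12x^2 - 7/3
order-2 term: 8x
order-3 term: -16/9
the series for exp(-(2/3)D) f terminates at order 3
exp(-(2/3)D) f = 6x^3 - 12x^2 + (23/2)x - 47/18

the result is g(x) = 6x^3 - 12x^2 + (23/2)x - 47/18


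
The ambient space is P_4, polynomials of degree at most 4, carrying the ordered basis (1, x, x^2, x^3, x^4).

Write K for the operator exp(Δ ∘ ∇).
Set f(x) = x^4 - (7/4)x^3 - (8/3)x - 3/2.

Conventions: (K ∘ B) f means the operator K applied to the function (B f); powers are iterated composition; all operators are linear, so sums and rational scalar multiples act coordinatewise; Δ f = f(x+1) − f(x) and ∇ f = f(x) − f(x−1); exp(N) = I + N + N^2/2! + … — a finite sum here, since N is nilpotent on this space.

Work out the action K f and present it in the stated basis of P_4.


order-1 term: 12x^2 - (21/2)x + 2
order-2 term: 12
the series for exp(Δ ∘ ∇) f terminates at order 2
exp(Δ ∘ ∇) f = x^4 - (7/4)x^3 + 12x^2 - (79/6)x + 25/2

g(x) = x^4 - (7/4)x^3 + 12x^2 - (79/6)x + 25/2


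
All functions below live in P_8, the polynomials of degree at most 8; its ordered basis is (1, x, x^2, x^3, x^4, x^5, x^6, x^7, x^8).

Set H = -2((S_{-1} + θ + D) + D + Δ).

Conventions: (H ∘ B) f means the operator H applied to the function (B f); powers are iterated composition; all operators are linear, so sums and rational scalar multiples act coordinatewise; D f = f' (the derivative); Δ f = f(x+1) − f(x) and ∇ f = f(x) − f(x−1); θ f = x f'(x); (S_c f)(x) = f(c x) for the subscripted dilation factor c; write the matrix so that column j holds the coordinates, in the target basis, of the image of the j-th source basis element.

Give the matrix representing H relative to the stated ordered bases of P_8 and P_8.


image of 1: -2
image of x: -6
image of x^2: -6x^2 - 12x - 2
image of x^3: -4x^3 - 18x^2 - 6x - 2
image of x^4: -10x^4 - 24x^3 - 12x^2 - 8x - 2
image of x^5: -8x^5 - 30x^4 - 20x^3 - 20x^2 - 10x - 2
image of x^6: -14x^6 - 36x^5 - 30x^4 - 40x^3 - 30x^2 - 12x - 2
image of x^7: -12x^7 - 42x^6 - 42x^5 - 70x^4 - 70x^3 - 42x^2 - 14x - 2
image of x^8: -18x^8 - 48x^7 - 56x^6 - 112x^5 - 140x^4 - 112x^3 - 56x^2 - 16x - 2
each image's coordinates form column j of the matrix

the matrix is [[-2, -6, -2, -2, -2, -2, -2, -2, -2]; [0, 0, -12, -6, -8, -10, -12, -14, -16]; [0, 0, -6, -18, -12, -20, -30, -42, -56]; [0, 0, 0, -4, -24, -20, -40, -70, -112]; [0, 0, 0, 0, -10, -30, -30, -70, -140]; [0, 0, 0, 0, 0, -8, -36, -42, -112]; [0, 0, 0, 0, 0, 0, -14, -42, -56]; [0, 0, 0, 0, 0, 0, 0, -12, -48]; [0, 0, 0, 0, 0, 0, 0, 0, -18]] (rows listed top to bottom)


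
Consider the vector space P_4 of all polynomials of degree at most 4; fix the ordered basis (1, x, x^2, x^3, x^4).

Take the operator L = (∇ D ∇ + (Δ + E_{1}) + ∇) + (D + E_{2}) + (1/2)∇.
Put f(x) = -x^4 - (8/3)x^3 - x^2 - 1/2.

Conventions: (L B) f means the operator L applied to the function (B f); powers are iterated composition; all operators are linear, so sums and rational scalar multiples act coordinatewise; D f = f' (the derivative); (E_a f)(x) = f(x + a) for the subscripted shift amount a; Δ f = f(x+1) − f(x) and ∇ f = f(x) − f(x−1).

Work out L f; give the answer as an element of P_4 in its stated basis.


the result is g(x) = -2x^4 - (94/3)x^3 - 81x^2 - 119x - 134/3

∇ f = -4x^3 - 2x^2 + 2x - 2/3
D ∇ f = -12x^2 - 4x + 2
∇ D ∇ f = -24x + 8
Δ f = -4x^3 - 14x^2 - 14x - 14/3
E_{1} f = -x^4 - (20/3)x^3 - 15x^2 - 14x - 31/6
(Δ + E_{1}) f = -x^4 - (32/3)x^3 - 29x^2 - 28x - 59/6
∇ f = -4x^3 - 2x^2 + 2x - 2/3
(∇ D ∇ + (Δ + E_{1}) + ∇) f = -x^4 - (44/3)x^3 - 31x^2 - 50x - 5/2
D f = -4x^3 - 8x^2 - 2x
E_{2} f = -x^4 - (32/3)x^3 - 41x^2 - 68x - 251/6
(D + E_{2}) f = -x^4 - (44/3)x^3 - 49x^2 - 70x - 251/6
∇ f = -4x^3 - 2x^2 + 2x - 2/3
((1/2)∇) f = -2x^3 - x^2 + x - 1/3
((∇ D ∇ + (Δ + E_{1}) + ∇) + (D + E_{2}) + (1/2)∇) f = -2x^4 - (94/3)x^3 - 81x^2 - 119x - 134/3


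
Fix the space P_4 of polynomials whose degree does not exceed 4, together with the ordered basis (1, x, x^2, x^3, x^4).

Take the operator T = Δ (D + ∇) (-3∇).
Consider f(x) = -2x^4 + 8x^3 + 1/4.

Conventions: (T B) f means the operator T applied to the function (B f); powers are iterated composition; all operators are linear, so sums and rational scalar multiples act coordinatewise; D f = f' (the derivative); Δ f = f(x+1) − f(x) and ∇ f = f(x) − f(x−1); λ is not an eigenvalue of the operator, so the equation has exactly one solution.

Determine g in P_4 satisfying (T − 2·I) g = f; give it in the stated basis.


g(x) = x^4 - 4x^3 - 72x + 719/8

write g with unknown coordinates in the stated basis and equate coefficients in (T − 2·I) g = f
solving from the highest basis element down gives g = x^4 - 4x^3 - 72x + 719/8
check: T g = -144x + 180
so T g − 2·g = -2x^4 + 8x^3 + 1/4 = f ✓


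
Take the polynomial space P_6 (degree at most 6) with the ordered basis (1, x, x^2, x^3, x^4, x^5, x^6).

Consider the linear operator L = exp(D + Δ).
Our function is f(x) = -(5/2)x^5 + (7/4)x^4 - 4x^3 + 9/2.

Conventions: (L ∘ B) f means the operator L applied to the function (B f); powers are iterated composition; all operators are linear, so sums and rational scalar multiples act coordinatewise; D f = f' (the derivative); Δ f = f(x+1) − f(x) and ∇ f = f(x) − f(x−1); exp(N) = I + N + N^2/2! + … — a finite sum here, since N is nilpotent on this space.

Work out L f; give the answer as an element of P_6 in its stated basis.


order-1 term: -25x^4 - 11x^3 - (77/2)x^2 - (35/2)x - 19/4
order-2 term: -100x^3 - 108x^2 - (287/2)x - 219/4
order-3 term: -200x^2 - 244x - 165
order-4 term: -200x - 172
order-5 term: -80
the series for exp(D + Δ) f terminates at order 5
exp(D + Δ) f = -(5/2)x^5 - (93/4)x^4 - 115x^3 - (693/2)x^2 - 605x - 472

g(x) = -(5/2)x^5 - (93/4)x^4 - 115x^3 - (693/2)x^2 - 605x - 472


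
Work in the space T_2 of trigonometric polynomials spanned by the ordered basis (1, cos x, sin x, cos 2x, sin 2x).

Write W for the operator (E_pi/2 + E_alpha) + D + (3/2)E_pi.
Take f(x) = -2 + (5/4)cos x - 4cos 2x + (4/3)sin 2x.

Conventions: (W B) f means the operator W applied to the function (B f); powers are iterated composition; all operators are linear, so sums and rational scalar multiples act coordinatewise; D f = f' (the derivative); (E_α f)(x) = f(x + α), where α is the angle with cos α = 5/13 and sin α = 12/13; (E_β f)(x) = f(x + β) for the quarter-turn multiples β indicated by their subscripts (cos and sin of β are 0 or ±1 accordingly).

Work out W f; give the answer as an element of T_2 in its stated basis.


E_pi/2 f = -2 - (5/4)sin x + 4cos 2x - (4/3)sin 2x
E_alpha f = -2 + (25/52)cos x - (15/13)sin x + (636/169)cos 2x + (964/507)sin 2x
(E_pi/2 + E_alpha) f = -4 + (25/52)cos x - (125/52)sin x + (1312/169)cos 2x + (96/169)sin 2x
D f = -(5/4)sin x + (8/3)cos 2x + 8sin 2x
E_pi f = -2 - (5/4)cos x - 4cos 2x + (4/3)sin 2x
((3/2)E_pi) f = -3 - (15/8)cos x - 6cos 2x + 2sin 2x
((E_pi/2 + E_alpha) + D + (3/2)E_pi) f = -7 - (145/104)cos x - (95/26)sin x + (2246/507)cos 2x + (1786/169)sin 2x

the result is g(x) = -7 - (145/104)cos x - (95/26)sin x + (2246/507)cos 2x + (1786/169)sin 2x


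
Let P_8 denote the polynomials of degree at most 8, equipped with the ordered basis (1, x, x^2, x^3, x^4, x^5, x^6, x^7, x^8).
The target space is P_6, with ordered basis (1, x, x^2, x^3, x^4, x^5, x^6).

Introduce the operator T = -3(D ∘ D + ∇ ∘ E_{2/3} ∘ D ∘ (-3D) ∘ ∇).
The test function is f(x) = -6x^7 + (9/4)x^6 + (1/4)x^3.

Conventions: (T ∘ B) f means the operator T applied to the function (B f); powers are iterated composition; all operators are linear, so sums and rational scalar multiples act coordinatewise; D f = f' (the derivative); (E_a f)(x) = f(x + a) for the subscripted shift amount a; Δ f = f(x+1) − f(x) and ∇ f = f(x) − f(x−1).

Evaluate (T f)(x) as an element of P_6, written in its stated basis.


the image equals g(x) = 756x^5 - (405/2)x^4 - 45360x^3 + 52650x^2 - (85329/2)x + 11265

D f = -42x^6 + (27/2)x^5 + (3/4)x^2
D D f = -252x^5 + (135/2)x^4 + (3/2)x
∇ f = -42x^6 + (279/2)x^5 - (975/4)x^4 + 255x^3 - 159x^2 + (219/4)x - 8
D ∇ f = -252x^5 + (1395/2)x^4 - 975x^3 + 765x^2 - 318x + 219/4
(-3D) ∇ f = 756x^5 - (4185/2)x^4 + 2925x^3 - 2295x^2 + 954x - 657/4
D (-3D) ∇ f = 3780x^4 - 8370x^3 + 8775x^2 - 4590x + 954
E_{2/3} D (-3D) ∇ f = 3780x^4 + 1710x^3 + 2115x^2 + 430x + 182/3
∇ E_{2/3} D (-3D) ∇ f = 15120x^3 - 17550x^2 + 14220x - 3755
(D ∘ D + ∇ ∘ E_{2/3} ∘ D ∘ (-3D) ∘ ∇) f = -252x^5 + (135/2)x^4 + 15120x^3 - 17550x^2 + (28443/2)x - 3755
(-3(D ∘ D + ∇ ∘ E_{2/3} ∘ D ∘ (-3D) ∘ ∇)) f = 756x^5 - (405/2)x^4 - 45360x^3 + 52650x^2 - (85329/2)x + 11265
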